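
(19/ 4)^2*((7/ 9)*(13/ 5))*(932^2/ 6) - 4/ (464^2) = 6605362.74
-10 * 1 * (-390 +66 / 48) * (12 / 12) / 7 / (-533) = -15545 / 14924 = -1.04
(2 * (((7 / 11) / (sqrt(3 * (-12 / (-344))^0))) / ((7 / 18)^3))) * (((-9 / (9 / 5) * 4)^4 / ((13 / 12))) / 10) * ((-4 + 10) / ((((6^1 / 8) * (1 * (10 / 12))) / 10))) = 71663616000 * sqrt(3) / 7007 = 17714431.85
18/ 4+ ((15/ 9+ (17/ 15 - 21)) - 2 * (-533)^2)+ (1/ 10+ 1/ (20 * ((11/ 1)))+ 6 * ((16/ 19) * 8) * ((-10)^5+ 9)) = -19269520229/ 4180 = -4609933.07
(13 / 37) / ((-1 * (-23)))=13 / 851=0.02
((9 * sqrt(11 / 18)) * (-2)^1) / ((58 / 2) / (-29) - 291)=3 * sqrt(22) / 292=0.05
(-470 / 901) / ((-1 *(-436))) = -235 / 196418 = -0.00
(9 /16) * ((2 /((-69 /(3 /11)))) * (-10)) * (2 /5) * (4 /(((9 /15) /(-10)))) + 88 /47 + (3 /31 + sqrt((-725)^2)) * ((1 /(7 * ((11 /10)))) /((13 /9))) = 65.88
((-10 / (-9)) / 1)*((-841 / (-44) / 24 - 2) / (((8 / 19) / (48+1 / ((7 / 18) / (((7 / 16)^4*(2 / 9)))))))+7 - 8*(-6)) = -5175985325 / 56623104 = -91.41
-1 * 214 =-214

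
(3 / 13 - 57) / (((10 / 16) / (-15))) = 17712 / 13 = 1362.46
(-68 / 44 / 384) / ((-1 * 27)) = 17 / 114048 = 0.00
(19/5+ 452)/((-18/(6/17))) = -2279/255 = -8.94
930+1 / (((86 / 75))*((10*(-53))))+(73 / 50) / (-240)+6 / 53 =930.11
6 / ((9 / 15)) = 10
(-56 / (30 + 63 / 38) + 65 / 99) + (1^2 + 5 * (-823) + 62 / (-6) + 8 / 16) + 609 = -279159055 / 79398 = -3515.95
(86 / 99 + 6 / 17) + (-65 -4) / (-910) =1.30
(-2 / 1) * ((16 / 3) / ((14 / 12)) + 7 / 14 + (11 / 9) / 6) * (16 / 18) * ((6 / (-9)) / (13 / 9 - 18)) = -31904 / 84483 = -0.38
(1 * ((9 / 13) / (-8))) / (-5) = 9 / 520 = 0.02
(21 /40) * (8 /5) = 21 /25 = 0.84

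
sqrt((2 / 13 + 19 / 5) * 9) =3 * sqrt(16705) / 65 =5.97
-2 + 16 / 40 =-8 / 5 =-1.60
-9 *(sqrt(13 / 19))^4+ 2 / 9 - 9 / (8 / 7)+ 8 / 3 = -239111 / 25992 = -9.20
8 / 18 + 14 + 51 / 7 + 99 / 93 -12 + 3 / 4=90187 / 7812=11.54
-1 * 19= -19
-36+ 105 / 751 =-26931 / 751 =-35.86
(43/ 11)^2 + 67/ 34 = 70973/ 4114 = 17.25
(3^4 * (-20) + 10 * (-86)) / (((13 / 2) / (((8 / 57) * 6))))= -79360 / 247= -321.30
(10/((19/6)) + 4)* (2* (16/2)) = 2176/19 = 114.53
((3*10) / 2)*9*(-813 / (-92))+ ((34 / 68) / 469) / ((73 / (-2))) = 3757681843 / 3149804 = 1192.99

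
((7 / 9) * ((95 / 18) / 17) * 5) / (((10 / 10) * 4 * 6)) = 3325 / 66096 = 0.05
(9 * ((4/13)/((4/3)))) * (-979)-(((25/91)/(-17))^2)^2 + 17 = -11548300116933269/5727449317681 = -2016.31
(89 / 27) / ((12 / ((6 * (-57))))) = -1691 / 18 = -93.94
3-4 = -1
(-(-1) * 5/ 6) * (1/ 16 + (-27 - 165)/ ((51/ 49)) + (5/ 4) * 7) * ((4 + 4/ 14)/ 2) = -1194475/ 3808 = -313.68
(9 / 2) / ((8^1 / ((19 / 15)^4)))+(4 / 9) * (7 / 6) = 530963 / 270000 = 1.97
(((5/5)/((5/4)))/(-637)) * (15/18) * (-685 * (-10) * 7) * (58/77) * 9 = -2383800/7007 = -340.20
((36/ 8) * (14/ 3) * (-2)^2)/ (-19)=-84/ 19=-4.42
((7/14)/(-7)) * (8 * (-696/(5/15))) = 8352/7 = 1193.14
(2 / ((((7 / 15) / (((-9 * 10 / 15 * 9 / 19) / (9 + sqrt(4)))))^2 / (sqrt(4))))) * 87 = 228322800 / 2140369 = 106.67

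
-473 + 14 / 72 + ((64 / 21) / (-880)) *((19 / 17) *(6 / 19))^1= -111402733 / 235620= -472.81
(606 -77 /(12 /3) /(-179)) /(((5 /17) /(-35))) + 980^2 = 636003613 /716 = 888273.20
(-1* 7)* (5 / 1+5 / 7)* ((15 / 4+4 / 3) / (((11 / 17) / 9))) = -2828.18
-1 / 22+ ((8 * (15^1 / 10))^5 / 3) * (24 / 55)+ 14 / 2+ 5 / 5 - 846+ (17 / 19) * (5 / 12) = 40305923 / 1140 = 35356.07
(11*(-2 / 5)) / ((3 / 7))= -10.27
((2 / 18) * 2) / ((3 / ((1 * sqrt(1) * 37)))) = 74 / 27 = 2.74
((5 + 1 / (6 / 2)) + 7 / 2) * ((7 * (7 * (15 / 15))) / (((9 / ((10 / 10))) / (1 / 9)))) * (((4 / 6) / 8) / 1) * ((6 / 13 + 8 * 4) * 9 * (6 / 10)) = 547967 / 7020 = 78.06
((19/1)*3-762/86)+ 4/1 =2242/43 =52.14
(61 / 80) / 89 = 0.01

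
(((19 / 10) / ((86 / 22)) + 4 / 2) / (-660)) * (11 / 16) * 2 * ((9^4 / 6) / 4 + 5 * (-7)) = -2038583 / 1651200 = -1.23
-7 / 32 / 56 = -1 / 256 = -0.00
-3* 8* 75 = -1800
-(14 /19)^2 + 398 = 143482 /361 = 397.46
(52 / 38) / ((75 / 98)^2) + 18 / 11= 4670494 / 1175625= 3.97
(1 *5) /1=5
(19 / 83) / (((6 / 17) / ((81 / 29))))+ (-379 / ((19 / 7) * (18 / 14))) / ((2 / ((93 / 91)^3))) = -39491251224 / 703327807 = -56.15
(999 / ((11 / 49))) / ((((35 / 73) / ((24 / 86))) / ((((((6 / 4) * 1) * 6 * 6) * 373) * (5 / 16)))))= 15423404157 / 946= 16303809.89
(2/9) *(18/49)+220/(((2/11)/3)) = 177874/49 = 3630.08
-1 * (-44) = 44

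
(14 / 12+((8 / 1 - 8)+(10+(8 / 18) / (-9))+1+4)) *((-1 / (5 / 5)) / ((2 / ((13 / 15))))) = -33943 / 4860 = -6.98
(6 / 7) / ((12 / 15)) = 15 / 14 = 1.07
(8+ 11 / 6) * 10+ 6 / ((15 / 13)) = 1553 / 15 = 103.53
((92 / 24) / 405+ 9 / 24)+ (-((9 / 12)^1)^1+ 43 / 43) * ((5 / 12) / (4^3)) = 480361 / 1244160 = 0.39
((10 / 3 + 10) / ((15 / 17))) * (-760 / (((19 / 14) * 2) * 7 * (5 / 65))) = -70720 / 9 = -7857.78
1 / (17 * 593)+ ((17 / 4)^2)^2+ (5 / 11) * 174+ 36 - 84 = 10144341739 / 28388096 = 357.34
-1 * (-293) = 293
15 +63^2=3984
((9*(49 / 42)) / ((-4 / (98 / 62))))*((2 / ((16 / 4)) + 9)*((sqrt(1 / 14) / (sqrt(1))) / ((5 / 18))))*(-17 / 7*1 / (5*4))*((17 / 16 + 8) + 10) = 87.79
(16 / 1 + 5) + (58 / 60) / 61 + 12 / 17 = 675763 / 31110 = 21.72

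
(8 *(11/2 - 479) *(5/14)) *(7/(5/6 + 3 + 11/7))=-397740/227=-1752.16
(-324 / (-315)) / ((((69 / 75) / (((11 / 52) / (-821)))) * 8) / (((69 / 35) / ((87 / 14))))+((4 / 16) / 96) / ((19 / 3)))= -963072 / 84307478143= -0.00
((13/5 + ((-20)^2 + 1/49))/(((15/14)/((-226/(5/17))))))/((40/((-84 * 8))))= 3031860512/625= 4850976.82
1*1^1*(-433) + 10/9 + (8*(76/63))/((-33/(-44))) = -79195/189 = -419.02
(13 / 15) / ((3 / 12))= 52 / 15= 3.47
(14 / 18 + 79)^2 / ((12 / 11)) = 1417691 / 243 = 5834.12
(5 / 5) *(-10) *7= -70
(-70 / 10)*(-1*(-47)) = -329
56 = 56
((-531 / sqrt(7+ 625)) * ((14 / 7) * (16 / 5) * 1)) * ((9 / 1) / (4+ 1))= -38232 * sqrt(158) / 1975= -243.33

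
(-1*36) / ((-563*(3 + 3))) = 6 / 563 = 0.01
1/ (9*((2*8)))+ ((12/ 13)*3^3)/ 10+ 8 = 98273/ 9360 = 10.50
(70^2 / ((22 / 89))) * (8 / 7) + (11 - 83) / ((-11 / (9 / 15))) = 22658.47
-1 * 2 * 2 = -4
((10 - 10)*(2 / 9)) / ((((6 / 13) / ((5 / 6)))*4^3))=0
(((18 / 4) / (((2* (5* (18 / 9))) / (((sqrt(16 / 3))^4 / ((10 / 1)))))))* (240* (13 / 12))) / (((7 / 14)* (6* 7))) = 832 / 105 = 7.92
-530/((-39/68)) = 36040/39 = 924.10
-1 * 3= -3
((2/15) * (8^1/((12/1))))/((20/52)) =52/225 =0.23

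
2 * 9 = 18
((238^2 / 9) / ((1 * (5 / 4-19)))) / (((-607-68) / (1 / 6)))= 113288 / 1293975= 0.09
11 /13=0.85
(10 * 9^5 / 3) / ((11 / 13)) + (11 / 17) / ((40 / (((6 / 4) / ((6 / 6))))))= 3479954763 / 14960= 232617.30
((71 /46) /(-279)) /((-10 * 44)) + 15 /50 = 1694159 /5646960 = 0.30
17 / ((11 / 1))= 1.55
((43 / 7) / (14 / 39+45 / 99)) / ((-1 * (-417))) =0.02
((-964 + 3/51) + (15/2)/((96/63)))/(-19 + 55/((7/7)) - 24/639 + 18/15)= -158747835/6151552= -25.81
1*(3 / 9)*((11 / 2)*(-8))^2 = 1936 / 3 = 645.33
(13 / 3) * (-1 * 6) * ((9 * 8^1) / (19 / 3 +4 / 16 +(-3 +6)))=-22464 / 115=-195.34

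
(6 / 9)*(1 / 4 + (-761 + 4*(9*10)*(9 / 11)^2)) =-251563 / 726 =-346.51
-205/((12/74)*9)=-7585/54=-140.46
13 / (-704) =-13 / 704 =-0.02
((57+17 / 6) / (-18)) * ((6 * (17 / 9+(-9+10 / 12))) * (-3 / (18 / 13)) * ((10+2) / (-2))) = 527371 / 324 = 1627.69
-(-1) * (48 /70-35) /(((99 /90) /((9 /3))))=-7206 /77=-93.58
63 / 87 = 21 / 29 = 0.72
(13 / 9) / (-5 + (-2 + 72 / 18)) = -13 / 27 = -0.48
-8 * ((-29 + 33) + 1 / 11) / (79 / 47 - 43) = 8460 / 10681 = 0.79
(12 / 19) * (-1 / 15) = -4 / 95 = -0.04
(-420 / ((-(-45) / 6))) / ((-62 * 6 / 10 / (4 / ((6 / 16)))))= 16.06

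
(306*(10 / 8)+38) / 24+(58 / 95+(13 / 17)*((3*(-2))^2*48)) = 103841383 / 77520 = 1339.54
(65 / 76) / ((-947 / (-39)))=2535 / 71972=0.04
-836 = -836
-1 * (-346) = 346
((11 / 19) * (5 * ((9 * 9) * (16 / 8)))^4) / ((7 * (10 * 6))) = 78918988500 / 133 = 593375853.38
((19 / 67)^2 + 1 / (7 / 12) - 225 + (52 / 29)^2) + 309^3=779679007529159 / 26426743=29503409.01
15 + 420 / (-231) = 145 / 11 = 13.18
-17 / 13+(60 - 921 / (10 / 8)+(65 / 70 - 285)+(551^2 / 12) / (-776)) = -4214852903 / 4236960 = -994.78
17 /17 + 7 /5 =12 /5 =2.40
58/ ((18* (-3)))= -29/ 27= -1.07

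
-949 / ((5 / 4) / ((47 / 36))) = -44603 / 45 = -991.18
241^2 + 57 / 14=813191 / 14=58085.07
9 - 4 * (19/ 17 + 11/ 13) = 253/ 221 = 1.14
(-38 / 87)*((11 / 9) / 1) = -418 / 783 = -0.53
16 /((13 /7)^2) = 784 /169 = 4.64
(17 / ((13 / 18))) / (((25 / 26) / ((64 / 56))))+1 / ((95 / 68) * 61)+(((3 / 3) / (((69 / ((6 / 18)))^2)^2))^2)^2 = 64510808858847520091339535573241914116676469 / 2304873060946495669517418710579820624042825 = 27.99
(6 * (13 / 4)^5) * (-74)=-41213523 / 256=-160990.32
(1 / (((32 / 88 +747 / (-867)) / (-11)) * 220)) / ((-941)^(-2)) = 88911.69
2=2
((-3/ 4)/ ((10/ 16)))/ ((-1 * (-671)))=-6/ 3355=-0.00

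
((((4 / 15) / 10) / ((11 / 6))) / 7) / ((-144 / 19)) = -19 / 69300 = -0.00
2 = 2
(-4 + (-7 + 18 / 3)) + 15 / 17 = -4.12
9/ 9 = 1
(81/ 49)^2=6561/ 2401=2.73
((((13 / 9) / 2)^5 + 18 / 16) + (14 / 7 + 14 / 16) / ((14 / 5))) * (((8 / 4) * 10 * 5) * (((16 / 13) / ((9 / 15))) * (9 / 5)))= 1553033450 / 1791153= 867.06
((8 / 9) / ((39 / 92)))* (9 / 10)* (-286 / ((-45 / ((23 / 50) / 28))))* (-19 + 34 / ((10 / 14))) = 3328468 / 590625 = 5.64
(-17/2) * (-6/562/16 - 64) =4891699/8992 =544.01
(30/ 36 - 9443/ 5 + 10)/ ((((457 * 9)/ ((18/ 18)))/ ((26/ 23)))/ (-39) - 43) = 9520277/ 691005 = 13.78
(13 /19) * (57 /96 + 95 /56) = 351 /224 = 1.57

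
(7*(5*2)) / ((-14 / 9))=-45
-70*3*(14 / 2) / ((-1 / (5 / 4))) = 3675 / 2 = 1837.50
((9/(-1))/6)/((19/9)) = -27/38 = -0.71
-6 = -6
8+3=11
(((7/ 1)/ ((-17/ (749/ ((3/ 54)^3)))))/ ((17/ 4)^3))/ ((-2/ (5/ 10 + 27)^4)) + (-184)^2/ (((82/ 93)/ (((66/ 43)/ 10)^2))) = 1060569080913487684176/ 158291087225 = 6700118746.46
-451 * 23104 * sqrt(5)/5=-10419904 * sqrt(5)/5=-4659922.73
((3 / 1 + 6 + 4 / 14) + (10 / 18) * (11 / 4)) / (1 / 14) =2725 / 18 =151.39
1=1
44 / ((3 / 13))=572 / 3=190.67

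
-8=-8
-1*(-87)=87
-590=-590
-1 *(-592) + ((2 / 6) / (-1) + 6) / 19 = 33761 / 57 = 592.30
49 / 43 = 1.14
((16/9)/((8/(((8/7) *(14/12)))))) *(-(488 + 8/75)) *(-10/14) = 292864/2835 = 103.30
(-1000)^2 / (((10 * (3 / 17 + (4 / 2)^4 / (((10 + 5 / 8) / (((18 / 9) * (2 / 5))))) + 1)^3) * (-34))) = -14111328125 / 64777108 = -217.84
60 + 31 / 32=1951 / 32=60.97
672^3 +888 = 303465336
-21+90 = 69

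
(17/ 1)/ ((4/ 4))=17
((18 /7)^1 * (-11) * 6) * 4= -678.86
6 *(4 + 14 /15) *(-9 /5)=-1332 /25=-53.28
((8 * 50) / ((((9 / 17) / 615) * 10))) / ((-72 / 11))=-191675 / 27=-7099.07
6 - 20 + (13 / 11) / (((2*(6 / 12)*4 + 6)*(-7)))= -10793 / 770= -14.02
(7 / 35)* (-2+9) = 7 / 5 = 1.40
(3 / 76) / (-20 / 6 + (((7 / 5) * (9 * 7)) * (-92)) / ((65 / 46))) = -2925 / 425766136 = -0.00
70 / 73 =0.96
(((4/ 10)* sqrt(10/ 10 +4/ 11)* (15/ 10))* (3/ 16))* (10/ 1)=9* sqrt(165)/ 88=1.31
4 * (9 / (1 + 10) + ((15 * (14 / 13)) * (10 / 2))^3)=50935579092 / 24167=2107650.06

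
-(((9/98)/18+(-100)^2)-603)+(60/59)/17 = -1847326679/196588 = -9396.95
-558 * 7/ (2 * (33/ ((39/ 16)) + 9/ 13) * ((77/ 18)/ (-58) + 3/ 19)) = -503616204/ 308765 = -1631.07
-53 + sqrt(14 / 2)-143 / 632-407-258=-453919 / 632 + sqrt(7)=-715.58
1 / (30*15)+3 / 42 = 116 / 1575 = 0.07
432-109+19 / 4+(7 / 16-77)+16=267.19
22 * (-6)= -132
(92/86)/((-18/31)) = -713/387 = -1.84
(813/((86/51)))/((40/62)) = 1285353/1720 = 747.30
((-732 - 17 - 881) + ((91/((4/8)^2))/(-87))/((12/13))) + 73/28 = -11926111/7308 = -1631.93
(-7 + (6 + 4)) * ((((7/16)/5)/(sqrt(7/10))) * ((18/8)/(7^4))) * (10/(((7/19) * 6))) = 0.00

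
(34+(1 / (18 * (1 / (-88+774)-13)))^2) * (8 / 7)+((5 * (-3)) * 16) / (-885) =104079246715768 / 2659944675717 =39.13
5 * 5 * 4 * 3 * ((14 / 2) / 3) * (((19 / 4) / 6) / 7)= 475 / 6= 79.17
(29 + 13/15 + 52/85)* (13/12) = 25259/765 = 33.02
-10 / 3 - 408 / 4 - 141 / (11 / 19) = -11513 / 33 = -348.88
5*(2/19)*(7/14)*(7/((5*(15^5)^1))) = 7/14428125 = 0.00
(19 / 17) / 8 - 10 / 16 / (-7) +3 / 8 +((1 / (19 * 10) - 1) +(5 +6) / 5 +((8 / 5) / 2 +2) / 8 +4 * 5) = 2004083 / 90440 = 22.16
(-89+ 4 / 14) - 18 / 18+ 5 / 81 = -89.65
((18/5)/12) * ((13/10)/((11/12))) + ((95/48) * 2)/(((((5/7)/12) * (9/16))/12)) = 1170751/825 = 1419.09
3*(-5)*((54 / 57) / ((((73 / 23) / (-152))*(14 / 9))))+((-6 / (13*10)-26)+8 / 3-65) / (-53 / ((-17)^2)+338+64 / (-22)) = 46385484409454 / 106089141795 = 437.23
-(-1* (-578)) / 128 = -289 / 64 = -4.52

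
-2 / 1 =-2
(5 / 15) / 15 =1 / 45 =0.02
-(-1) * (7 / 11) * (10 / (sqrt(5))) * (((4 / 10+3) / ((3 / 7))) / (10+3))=1666 * sqrt(5) / 2145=1.74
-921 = -921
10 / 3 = 3.33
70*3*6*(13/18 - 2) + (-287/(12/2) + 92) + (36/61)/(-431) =-247004161/157746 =-1565.83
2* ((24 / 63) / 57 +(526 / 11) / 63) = 20164 / 13167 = 1.53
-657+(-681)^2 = 463104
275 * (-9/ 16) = -2475/ 16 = -154.69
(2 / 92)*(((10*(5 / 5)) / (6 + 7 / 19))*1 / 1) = 95 / 2783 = 0.03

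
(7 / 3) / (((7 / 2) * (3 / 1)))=2 / 9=0.22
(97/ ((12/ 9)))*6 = 873/ 2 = 436.50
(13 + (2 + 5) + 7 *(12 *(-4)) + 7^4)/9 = 695/3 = 231.67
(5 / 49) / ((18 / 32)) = 80 / 441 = 0.18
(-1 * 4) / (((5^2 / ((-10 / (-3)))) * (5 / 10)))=-16 / 15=-1.07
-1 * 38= -38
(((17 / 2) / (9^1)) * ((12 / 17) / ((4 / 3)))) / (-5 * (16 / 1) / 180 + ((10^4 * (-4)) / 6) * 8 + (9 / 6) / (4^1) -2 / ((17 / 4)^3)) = -176868 / 18865953781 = -0.00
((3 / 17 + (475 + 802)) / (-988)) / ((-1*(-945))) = -5428 / 3968055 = -0.00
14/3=4.67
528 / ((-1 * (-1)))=528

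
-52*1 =-52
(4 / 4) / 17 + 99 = 1684 / 17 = 99.06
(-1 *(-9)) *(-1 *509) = -4581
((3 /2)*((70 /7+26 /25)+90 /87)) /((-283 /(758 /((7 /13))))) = -90.09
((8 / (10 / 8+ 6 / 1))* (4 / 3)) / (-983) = -128 / 85521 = -0.00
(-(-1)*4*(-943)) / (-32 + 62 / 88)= 165968 / 1377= 120.53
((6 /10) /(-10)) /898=-3 /44900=-0.00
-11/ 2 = -5.50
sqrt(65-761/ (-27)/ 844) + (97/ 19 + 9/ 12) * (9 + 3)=sqrt(938093973)/ 3798 + 1335/ 19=78.33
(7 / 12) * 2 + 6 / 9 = 1.83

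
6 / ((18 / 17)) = 5.67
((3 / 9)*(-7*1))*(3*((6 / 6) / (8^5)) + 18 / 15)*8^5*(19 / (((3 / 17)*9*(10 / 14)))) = -345772469 / 225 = -1536766.53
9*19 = 171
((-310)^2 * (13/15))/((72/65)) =4060225/54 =75189.35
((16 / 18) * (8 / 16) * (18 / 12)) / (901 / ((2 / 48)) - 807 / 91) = 182 / 5900931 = 0.00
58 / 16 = 29 / 8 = 3.62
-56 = -56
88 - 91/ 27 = 2285/ 27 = 84.63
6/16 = 3/8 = 0.38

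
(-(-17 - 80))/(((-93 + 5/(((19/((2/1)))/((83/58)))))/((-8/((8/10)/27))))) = 74385/262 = 283.91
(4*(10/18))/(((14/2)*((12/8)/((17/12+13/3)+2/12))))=1.25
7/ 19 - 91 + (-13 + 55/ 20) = -7667/ 76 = -100.88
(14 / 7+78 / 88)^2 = 16129 / 1936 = 8.33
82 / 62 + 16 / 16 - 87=-2625 / 31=-84.68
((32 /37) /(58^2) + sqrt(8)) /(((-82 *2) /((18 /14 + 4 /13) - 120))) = 21550 /116097527 + 10775 *sqrt(2) /7462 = 2.04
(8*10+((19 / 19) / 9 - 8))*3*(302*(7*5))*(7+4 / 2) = 20579790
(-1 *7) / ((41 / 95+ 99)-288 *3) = 665 / 72634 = 0.01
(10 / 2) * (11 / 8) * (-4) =-55 / 2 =-27.50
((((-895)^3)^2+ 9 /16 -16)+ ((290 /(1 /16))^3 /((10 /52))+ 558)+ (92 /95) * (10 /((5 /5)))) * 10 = 781235983905481565415 /152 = 5139710420430799772.47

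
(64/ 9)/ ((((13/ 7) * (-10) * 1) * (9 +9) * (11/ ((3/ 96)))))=-7/ 115830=-0.00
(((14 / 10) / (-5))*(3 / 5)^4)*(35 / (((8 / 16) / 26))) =-206388 / 3125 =-66.04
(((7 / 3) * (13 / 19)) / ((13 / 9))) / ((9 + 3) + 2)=3 / 38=0.08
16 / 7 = 2.29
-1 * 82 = -82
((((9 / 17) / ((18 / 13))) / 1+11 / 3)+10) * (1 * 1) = 1433 / 102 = 14.05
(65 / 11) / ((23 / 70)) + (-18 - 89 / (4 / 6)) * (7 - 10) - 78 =199609 / 506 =394.48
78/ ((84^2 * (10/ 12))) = 13/ 980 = 0.01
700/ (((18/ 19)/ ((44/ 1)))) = 292600/ 9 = 32511.11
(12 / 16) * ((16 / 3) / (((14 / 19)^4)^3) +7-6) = 2223945027636529 / 14173478093824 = 156.91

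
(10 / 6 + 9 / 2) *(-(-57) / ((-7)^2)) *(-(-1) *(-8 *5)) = -14060 / 49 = -286.94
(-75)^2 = 5625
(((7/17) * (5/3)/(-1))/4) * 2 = -35/102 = -0.34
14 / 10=7 / 5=1.40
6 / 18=1 / 3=0.33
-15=-15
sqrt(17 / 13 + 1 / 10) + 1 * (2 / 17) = 2 / 17 + sqrt(23790) / 130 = 1.30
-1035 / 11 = -94.09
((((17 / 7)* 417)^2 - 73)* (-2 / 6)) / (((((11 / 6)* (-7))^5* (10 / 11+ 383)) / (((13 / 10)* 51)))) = 43177507581312 / 254593966025245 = 0.17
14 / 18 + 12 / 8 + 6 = 149 / 18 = 8.28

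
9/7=1.29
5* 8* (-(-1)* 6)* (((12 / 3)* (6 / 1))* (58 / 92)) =83520 / 23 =3631.30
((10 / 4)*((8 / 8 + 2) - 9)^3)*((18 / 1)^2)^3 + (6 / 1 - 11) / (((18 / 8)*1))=-165299408660 / 9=-18366600962.22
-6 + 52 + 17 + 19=82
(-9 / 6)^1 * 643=-1929 / 2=-964.50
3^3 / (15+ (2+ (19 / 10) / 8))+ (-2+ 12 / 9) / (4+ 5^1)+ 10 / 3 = 179672 / 37233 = 4.83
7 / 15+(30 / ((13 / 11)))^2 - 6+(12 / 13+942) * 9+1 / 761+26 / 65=17604426332 / 1929135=9125.55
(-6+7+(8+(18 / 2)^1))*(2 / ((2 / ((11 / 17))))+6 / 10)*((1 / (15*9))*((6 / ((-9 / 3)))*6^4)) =-183168 / 425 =-430.98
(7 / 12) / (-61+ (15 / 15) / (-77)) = -539 / 56376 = -0.01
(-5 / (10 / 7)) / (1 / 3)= -21 / 2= -10.50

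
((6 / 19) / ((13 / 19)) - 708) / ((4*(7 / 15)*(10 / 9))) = -17739 / 52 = -341.13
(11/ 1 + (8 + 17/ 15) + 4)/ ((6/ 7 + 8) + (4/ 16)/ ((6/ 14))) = 2.56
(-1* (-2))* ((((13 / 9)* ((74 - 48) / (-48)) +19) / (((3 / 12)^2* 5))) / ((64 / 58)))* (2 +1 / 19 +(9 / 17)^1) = 3172397 / 11628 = 272.82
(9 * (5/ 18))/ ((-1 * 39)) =-5/ 78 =-0.06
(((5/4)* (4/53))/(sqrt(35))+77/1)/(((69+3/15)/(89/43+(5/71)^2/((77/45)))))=86485870* sqrt(35)/1071262471433+86485870/37499999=2.31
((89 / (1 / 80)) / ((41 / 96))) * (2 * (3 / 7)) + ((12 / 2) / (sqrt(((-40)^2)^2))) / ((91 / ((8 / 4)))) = 21325824123 / 1492400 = 14289.62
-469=-469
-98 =-98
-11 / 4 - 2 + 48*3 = 557 / 4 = 139.25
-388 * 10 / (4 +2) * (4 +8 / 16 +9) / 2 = -4365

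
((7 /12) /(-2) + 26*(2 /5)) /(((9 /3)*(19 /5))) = 1213 /1368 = 0.89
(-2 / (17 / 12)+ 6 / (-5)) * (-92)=20424 / 85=240.28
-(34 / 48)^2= -289 / 576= -0.50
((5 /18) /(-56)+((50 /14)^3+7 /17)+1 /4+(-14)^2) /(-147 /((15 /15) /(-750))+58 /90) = 1016878195 /462867485584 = 0.00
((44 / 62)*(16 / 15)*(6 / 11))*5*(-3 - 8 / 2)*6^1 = -2688 / 31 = -86.71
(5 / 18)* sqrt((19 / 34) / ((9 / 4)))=5* sqrt(646) / 918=0.14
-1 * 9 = -9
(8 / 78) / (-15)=-4 / 585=-0.01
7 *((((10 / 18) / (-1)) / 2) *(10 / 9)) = -175 / 81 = -2.16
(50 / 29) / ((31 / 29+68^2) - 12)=50 / 133779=0.00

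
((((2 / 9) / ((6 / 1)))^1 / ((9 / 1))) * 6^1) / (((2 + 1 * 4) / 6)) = 2 / 81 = 0.02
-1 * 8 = -8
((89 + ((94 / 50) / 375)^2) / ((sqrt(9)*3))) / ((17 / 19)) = 8742534638 / 791015625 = 11.05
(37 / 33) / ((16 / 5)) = 185 / 528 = 0.35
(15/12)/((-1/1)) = -5/4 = -1.25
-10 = -10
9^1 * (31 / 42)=93 / 14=6.64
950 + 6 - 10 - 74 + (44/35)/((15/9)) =152732/175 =872.75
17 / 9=1.89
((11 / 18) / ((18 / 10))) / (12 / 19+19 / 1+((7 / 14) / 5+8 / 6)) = 5225 / 324189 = 0.02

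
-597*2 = -1194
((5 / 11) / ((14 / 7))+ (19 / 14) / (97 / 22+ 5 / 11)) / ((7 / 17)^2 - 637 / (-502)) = 605192877 / 1719405149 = 0.35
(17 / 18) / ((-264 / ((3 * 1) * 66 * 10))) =-85 / 12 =-7.08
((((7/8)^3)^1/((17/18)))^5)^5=0.00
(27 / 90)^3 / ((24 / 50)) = 9 / 160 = 0.06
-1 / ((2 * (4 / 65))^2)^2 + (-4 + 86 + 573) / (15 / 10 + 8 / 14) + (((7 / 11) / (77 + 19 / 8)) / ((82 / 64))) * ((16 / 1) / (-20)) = -687479220118337 / 170089779200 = -4041.86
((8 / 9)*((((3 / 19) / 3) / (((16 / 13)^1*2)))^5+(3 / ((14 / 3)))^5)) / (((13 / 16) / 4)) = 153313529878003627 / 319097937558306816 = 0.48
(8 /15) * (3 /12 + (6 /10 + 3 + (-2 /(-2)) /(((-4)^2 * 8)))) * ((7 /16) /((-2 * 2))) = -5761 /25600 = -0.23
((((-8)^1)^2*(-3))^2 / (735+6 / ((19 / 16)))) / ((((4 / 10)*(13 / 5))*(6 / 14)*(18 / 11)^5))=34271652800 / 3597914619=9.53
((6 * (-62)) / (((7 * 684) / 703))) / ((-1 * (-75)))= -1147 / 1575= -0.73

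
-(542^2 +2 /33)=-9694214 /33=-293764.06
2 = 2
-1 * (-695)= 695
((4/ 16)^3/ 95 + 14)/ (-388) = -85121/ 2359040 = -0.04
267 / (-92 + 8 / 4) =-89 / 30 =-2.97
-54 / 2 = -27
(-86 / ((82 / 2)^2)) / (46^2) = -43 / 1778498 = -0.00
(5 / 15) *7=7 / 3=2.33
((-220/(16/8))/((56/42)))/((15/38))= -209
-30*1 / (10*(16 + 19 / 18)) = -0.18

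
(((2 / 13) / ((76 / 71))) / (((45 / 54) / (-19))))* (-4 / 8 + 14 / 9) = -1349 / 390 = -3.46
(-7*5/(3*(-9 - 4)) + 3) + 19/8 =1957/312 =6.27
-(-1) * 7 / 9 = 7 / 9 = 0.78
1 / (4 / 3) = 3 / 4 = 0.75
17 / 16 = 1.06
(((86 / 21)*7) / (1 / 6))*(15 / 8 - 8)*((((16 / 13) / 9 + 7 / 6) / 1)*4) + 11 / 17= -10923508 / 1989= -5491.96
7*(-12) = -84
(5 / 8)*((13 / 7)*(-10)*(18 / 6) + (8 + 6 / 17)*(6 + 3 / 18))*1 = -7505 / 2856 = -2.63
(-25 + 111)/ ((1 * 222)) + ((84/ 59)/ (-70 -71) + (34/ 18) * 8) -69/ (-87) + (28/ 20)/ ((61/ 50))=28470529298/ 1633510521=17.43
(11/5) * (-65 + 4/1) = -671/5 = -134.20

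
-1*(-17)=17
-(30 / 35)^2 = -36 / 49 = -0.73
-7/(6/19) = -133/6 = -22.17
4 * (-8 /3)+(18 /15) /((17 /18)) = -2396 /255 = -9.40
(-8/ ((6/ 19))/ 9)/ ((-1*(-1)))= -76/ 27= -2.81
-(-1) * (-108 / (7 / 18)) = -1944 / 7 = -277.71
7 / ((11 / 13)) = 91 / 11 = 8.27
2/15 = 0.13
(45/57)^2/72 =25/2888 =0.01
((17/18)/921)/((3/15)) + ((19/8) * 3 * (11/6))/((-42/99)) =-30.79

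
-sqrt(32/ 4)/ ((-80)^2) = -sqrt(2)/ 3200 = -0.00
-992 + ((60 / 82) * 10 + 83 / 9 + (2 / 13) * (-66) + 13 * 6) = -4353827 / 4797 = -907.61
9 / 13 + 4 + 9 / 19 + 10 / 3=6298 / 741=8.50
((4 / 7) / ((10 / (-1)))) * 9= -18 / 35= -0.51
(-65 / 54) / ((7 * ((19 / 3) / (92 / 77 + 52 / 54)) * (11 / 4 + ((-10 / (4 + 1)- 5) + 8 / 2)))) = 583180 / 2488563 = 0.23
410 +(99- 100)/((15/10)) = 1228/3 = 409.33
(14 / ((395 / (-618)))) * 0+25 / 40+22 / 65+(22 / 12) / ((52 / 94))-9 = -4.72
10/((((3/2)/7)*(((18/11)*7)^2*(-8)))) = -605/13608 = -0.04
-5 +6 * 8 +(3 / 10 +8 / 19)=8307 / 190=43.72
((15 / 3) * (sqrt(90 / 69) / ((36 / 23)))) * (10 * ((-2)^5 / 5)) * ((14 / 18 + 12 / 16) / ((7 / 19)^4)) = -143353100 * sqrt(690) / 194481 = -19362.19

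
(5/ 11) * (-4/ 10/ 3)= -2/ 33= -0.06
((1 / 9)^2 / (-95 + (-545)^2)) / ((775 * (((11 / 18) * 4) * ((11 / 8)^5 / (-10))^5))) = -7555786372591432341913600 / 9873431004579079421506773458192067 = -0.00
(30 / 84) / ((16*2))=5 / 448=0.01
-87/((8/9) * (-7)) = 783/56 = 13.98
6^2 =36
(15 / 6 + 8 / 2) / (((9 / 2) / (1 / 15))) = 13 / 135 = 0.10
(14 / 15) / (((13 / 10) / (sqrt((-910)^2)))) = 1960 / 3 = 653.33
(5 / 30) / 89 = 1 / 534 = 0.00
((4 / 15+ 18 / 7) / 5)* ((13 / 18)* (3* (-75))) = -1937 / 21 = -92.24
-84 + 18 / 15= -414 / 5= -82.80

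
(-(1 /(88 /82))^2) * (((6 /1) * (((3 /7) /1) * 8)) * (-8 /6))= 20172 /847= 23.82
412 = 412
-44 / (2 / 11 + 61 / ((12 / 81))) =-1936 / 18125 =-0.11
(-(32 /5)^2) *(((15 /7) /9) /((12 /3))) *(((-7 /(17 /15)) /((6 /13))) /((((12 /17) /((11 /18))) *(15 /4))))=9152 /1215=7.53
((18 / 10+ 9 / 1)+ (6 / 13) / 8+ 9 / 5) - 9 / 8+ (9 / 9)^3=6517 / 520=12.53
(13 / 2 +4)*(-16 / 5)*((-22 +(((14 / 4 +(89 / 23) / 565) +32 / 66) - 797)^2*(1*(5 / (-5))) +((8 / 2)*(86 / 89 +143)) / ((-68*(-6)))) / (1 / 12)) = 39195578689931319031208 / 154577710434125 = 253565527.53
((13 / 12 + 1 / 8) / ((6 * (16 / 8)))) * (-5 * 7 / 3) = -1015 / 864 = -1.17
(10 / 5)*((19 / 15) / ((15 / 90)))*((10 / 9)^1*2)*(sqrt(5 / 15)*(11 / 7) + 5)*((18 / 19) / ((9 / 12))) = 1408*sqrt(3) / 63 + 640 / 3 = 252.04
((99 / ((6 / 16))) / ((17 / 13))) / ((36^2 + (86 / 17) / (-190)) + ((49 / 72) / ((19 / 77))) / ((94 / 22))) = 1103319360 / 7086229603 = 0.16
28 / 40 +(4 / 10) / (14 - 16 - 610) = 107 / 153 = 0.70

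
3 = 3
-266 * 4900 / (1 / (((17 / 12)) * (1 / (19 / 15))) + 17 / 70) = -1551046000 / 1353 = -1146375.46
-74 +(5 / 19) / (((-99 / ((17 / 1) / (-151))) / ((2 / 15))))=-63054848 / 852093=-74.00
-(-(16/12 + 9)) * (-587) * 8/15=-145576/45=-3235.02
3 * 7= 21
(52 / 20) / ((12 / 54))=117 / 10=11.70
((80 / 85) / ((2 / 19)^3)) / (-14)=-6859 / 119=-57.64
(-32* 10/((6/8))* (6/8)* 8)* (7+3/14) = -129280/7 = -18468.57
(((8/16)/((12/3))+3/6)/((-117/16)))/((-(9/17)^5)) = 14198570/6908733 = 2.06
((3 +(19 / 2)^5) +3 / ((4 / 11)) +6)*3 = 7429953 / 32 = 232186.03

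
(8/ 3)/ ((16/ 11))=11/ 6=1.83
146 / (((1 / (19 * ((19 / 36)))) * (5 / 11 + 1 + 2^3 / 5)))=1449415 / 3024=479.30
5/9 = 0.56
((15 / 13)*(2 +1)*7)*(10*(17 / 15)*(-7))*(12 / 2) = -149940 / 13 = -11533.85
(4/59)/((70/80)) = 32/413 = 0.08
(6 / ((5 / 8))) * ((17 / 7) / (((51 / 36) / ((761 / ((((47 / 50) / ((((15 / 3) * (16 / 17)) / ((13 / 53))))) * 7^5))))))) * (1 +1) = 37170892800 / 1222020163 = 30.42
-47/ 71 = -0.66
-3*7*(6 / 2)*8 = -504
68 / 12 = 17 / 3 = 5.67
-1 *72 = -72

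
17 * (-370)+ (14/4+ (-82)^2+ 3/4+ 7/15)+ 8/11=290033/660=439.44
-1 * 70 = -70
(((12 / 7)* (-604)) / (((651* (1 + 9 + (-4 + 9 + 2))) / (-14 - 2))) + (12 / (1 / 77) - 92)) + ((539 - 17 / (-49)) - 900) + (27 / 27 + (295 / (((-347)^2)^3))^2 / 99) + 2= 3707320158003020376993560692172572296878 / 7791042749447435613556588075222948557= 475.84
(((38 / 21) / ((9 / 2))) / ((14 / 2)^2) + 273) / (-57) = -2528329 / 527877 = -4.79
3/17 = 0.18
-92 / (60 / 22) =-506 / 15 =-33.73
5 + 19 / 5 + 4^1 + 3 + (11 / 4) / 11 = 321 / 20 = 16.05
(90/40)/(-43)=-9/172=-0.05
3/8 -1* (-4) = 35/8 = 4.38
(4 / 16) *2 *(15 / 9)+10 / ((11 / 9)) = 595 / 66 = 9.02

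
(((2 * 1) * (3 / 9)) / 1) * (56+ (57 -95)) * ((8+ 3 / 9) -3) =64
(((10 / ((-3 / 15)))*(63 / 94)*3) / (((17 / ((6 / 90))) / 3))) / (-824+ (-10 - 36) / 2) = 135 / 96679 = 0.00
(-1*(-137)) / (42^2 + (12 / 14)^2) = 6713 / 86472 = 0.08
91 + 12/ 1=103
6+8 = 14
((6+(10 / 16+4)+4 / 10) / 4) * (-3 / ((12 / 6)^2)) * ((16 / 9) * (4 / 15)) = -49 / 50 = -0.98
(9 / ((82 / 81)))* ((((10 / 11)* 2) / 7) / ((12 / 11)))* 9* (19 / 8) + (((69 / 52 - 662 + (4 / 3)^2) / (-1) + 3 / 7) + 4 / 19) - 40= 6786078631 / 10208016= 664.78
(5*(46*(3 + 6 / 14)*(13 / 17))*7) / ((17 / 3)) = 215280 / 289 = 744.91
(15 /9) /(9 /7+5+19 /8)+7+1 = 2384 /291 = 8.19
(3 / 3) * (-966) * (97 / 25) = -93702 / 25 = -3748.08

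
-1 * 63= -63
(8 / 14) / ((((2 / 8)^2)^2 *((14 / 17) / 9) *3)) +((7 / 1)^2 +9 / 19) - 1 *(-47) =585945 / 931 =629.37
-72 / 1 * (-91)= 6552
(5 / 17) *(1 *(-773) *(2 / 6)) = -3865 / 51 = -75.78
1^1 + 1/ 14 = 15/ 14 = 1.07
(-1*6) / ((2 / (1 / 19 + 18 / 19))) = -3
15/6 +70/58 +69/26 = 2398/377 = 6.36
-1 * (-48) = 48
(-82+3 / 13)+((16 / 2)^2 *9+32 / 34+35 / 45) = 986444 / 1989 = 495.95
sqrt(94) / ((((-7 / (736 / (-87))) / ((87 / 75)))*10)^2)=135424*sqrt(94) / 6890625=0.19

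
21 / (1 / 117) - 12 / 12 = 2456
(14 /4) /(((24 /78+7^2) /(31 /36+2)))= 9373 /46152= 0.20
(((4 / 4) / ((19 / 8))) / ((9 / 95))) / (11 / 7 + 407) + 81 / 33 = 3173 / 1287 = 2.47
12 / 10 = 6 / 5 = 1.20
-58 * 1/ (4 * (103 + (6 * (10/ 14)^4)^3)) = -401397328829/ 2956773913406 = -0.14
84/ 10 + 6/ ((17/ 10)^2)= 15138/ 1445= 10.48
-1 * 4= -4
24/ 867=8/ 289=0.03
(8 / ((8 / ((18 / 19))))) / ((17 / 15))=270 / 323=0.84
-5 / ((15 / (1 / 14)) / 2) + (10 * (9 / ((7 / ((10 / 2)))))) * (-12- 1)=-835.76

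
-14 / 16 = -7 / 8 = -0.88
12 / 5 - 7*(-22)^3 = 74538.40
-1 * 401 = -401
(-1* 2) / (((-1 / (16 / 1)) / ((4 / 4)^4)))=32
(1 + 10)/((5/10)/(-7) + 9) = 154/125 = 1.23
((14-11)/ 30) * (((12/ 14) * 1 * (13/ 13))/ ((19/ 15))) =9/ 133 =0.07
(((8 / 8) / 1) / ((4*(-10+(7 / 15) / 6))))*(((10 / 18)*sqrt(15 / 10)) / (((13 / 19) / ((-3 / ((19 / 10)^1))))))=375*sqrt(6) / 23218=0.04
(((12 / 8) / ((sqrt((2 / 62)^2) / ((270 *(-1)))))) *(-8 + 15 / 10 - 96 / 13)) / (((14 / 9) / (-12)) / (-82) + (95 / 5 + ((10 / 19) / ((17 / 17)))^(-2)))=125432924625 / 16270163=7709.38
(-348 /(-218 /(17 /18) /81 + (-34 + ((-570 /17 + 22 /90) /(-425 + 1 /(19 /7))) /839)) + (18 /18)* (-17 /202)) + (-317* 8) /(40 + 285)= 19499490165534849 /12527273395248950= 1.56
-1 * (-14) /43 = 14 /43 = 0.33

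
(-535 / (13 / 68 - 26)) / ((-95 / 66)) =-160072 / 11115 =-14.40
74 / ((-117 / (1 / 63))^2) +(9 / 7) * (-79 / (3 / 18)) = -33111254284 / 54331641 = -609.43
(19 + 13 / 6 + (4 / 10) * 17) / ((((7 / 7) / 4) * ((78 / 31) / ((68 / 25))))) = 1768612 / 14625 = 120.93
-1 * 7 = -7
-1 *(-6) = 6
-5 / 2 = -2.50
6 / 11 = 0.55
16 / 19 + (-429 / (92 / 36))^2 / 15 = 94455353 / 50255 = 1879.52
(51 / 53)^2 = 2601 / 2809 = 0.93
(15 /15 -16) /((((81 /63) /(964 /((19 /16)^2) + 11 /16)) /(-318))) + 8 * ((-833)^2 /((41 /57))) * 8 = 7611023352261 /118408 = 64277948.72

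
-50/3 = -16.67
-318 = -318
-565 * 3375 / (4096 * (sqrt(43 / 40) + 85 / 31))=-8374359375 / 42270208 + 610835625 * sqrt(430) / 169080832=-123.20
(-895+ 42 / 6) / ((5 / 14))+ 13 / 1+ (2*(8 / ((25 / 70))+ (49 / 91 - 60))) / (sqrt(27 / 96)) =-12367 / 5 - 6424*sqrt(2) / 65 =-2613.17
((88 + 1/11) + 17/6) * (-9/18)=-6001/132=-45.46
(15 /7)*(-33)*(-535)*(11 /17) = 2913075 /119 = 24479.62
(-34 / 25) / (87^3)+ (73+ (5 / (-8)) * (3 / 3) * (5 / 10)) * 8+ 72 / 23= 442728027911 / 757278450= 584.63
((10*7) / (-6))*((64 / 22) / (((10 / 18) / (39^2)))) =-1022112 / 11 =-92919.27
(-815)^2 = 664225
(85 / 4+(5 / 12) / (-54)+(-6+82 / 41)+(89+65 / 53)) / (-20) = -738181 / 137376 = -5.37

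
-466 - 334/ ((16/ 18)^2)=-28439/ 32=-888.72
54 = 54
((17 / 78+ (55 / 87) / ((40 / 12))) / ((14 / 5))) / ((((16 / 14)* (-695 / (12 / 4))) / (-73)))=0.04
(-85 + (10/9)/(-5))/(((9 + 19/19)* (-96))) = 767/8640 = 0.09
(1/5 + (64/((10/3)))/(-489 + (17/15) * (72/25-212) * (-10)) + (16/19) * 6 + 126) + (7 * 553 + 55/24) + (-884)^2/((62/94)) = 11853835066763827/9971322360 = 1188792.68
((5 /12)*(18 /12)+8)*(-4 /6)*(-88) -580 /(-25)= 2646 /5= 529.20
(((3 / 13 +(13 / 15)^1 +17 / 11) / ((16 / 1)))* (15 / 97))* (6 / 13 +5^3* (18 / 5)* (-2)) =-33146643 / 1442584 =-22.98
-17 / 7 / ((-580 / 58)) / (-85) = -1 / 350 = -0.00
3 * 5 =15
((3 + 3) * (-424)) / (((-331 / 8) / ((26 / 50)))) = 31.97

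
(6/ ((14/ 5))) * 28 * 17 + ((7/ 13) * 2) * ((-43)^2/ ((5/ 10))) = 65032/ 13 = 5002.46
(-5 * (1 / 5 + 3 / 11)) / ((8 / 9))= -117 / 44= -2.66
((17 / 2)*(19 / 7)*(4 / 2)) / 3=323 / 21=15.38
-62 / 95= -0.65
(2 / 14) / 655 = 1 / 4585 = 0.00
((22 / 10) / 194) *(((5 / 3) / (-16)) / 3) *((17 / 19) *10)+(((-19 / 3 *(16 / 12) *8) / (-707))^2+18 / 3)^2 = 1745315209426931534977 / 48338482325358981168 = 36.11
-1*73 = -73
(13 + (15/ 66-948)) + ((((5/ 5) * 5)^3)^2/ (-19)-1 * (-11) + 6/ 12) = -364839/ 209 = -1745.64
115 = 115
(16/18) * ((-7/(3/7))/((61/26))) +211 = 337325/1647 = 204.81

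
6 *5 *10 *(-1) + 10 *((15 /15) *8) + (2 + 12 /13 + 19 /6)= -16685 /78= -213.91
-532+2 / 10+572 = 201 / 5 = 40.20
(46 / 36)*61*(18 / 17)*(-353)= -495259 / 17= -29132.88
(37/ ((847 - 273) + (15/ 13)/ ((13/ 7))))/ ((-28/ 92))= -143819/ 679777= -0.21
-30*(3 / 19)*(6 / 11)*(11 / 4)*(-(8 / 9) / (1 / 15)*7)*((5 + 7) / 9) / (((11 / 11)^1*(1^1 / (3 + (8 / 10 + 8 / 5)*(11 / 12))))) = 87360 / 19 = 4597.89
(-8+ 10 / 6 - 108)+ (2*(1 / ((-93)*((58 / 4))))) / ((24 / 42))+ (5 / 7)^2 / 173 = -871311401 / 7620823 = -114.33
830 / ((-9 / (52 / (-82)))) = 21580 / 369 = 58.48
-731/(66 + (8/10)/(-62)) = -113305/10228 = -11.08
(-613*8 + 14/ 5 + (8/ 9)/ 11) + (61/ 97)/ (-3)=-235337303/ 48015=-4901.33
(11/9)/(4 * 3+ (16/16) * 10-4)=11/162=0.07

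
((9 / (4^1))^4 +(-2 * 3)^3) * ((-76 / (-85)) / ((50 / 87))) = -296.17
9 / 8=1.12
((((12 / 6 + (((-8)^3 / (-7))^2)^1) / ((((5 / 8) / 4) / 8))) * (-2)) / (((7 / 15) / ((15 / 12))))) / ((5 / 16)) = -1611214848 / 343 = -4697419.38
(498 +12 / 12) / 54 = 499 / 54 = 9.24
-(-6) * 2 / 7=12 / 7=1.71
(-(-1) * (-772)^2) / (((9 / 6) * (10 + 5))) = 1191968 / 45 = 26488.18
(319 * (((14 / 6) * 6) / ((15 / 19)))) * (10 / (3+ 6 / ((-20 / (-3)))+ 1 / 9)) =267960 / 19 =14103.16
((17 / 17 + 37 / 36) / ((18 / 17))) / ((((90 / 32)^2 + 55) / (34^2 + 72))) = 48766336 / 1304505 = 37.38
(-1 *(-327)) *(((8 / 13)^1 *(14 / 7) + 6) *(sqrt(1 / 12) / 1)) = 5123 *sqrt(3) / 13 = 682.56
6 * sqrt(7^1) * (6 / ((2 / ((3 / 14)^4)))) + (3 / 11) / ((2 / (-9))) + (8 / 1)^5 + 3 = 32769.87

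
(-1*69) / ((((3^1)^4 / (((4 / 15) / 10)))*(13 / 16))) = -736 / 26325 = -0.03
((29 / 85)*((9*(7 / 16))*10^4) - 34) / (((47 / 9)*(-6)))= -683391 / 1598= -427.65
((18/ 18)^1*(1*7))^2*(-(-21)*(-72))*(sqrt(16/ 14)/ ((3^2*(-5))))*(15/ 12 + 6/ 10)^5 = 10193561679*sqrt(14)/ 1000000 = 38140.82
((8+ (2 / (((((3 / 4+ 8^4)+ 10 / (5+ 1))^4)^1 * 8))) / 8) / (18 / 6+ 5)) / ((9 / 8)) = 46803615954148153616 / 52654067948416672089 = 0.89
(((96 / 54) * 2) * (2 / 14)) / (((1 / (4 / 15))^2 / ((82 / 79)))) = 41984 / 1119825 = 0.04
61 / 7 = 8.71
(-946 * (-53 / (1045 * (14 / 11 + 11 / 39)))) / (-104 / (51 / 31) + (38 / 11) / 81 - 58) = -14809085577 / 58150313960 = -0.25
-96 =-96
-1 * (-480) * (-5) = -2400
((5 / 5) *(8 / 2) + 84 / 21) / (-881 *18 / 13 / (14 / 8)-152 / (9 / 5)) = -819 / 80006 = -0.01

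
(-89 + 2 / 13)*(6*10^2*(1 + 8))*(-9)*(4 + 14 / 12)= 290020500 / 13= 22309269.23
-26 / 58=-13 / 29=-0.45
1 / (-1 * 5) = -1 / 5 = -0.20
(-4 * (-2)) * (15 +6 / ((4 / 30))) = 480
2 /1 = 2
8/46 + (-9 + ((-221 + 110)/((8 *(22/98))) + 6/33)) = -70.45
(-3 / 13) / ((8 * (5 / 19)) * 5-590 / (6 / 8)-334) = 171 / 822614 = 0.00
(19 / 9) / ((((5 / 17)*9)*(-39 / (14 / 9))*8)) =-2261 / 568620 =-0.00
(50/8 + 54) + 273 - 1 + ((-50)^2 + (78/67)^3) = 3409242235/1203052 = 2833.83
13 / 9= 1.44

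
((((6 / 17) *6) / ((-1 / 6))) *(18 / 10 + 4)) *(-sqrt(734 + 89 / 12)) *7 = 7308 *sqrt(26691) / 85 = 14046.30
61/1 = 61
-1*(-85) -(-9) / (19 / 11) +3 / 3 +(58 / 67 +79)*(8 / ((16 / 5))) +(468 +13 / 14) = 6770607 / 8911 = 759.80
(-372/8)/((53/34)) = -1581/53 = -29.83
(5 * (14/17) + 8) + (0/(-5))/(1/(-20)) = 206/17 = 12.12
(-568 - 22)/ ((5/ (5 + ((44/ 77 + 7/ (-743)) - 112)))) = 65322912/ 5201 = 12559.68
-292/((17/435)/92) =-11685840/17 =-687402.35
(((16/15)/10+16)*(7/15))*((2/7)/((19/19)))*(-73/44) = -44092/12375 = -3.56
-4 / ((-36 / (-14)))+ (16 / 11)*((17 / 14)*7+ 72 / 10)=10534 / 495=21.28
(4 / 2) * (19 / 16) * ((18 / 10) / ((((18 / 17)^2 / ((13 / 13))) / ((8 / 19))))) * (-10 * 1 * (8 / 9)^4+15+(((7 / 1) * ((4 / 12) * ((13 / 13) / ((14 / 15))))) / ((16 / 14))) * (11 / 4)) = 358539469 / 15116544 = 23.72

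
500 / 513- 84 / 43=-21592 / 22059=-0.98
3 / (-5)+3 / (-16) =-63 / 80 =-0.79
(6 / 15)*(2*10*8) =64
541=541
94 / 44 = 47 / 22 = 2.14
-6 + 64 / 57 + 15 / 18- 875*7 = -698711 / 114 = -6129.04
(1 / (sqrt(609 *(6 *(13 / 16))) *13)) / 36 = sqrt(5278) / 1852578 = 0.00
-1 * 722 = -722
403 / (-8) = -403 / 8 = -50.38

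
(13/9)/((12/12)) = 13/9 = 1.44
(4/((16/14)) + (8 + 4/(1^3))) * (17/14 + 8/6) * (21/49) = 3317/196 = 16.92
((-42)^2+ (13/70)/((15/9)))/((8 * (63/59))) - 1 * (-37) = 243.51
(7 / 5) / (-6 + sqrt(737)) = 42 / 3505 + 7 * sqrt(737) / 3505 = 0.07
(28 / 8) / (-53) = -7 / 106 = -0.07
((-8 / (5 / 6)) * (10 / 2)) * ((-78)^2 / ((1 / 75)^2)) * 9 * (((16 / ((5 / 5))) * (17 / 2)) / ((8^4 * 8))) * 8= -3927031875 / 8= -490878984.38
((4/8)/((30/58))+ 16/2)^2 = 72361/900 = 80.40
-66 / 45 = -22 / 15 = -1.47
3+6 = 9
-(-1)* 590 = 590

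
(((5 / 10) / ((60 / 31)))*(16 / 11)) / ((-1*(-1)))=62 / 165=0.38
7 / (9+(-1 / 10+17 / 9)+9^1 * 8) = 630 / 7451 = 0.08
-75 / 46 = -1.63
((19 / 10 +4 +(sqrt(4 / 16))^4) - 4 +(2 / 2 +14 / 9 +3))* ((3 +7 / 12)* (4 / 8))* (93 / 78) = 7215529 / 449280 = 16.06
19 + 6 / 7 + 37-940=-6182 / 7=-883.14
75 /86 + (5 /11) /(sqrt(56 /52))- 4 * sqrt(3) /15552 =-sqrt(3) /3888 + 5 * sqrt(182) /154 + 75 /86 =1.31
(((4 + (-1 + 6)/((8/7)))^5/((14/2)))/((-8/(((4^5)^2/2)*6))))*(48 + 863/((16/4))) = -4273145963655/7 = -610449423379.29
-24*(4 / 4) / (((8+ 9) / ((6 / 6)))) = -24 / 17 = -1.41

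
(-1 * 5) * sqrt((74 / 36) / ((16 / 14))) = -5 * sqrt(259) / 12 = -6.71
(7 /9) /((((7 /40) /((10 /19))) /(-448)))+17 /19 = -179047 /171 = -1047.06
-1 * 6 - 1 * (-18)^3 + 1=5827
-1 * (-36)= 36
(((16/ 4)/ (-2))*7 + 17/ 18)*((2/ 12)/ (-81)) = 235/ 8748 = 0.03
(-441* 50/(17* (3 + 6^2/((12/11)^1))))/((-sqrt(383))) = 1225* sqrt(383)/13022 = 1.84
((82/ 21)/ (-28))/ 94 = -41/ 27636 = -0.00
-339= -339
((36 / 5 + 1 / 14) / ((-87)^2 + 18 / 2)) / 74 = 0.00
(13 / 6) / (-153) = -13 / 918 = -0.01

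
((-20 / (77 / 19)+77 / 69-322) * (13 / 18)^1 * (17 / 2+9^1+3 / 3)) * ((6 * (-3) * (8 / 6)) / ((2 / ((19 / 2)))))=15820312703 / 31878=496276.83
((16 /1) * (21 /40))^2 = 1764 /25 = 70.56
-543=-543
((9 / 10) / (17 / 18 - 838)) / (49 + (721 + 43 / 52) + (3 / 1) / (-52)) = -27 / 19355300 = -0.00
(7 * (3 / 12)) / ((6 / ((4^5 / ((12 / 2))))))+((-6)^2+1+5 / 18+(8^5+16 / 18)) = 591407 / 18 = 32855.94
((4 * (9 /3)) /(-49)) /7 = -12 /343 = -0.03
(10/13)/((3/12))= 3.08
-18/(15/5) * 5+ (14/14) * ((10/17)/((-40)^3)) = -3264001/108800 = -30.00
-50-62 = -112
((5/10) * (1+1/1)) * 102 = 102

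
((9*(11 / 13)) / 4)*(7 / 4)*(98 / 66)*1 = 1029 / 208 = 4.95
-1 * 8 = -8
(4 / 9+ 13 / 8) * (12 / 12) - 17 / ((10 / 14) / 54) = -461927 / 360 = -1283.13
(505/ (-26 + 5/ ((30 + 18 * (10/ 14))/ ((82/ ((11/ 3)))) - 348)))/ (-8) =25079815/ 10335644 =2.43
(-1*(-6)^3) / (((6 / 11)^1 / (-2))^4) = 117128 / 3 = 39042.67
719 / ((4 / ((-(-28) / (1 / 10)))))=50330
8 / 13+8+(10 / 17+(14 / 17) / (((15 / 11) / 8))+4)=18.03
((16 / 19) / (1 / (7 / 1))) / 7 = 16 / 19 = 0.84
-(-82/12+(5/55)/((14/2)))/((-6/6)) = -3151/462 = -6.82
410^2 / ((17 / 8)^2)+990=11044510 / 289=38216.30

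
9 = 9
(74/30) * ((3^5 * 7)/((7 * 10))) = 2997/50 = 59.94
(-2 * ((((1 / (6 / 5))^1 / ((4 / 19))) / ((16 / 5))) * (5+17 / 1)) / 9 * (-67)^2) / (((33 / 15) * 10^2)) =-426455 / 3456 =-123.40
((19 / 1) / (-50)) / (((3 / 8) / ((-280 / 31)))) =4256 / 465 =9.15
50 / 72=25 / 36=0.69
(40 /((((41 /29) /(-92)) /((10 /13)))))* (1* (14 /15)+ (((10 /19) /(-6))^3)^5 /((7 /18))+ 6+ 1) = -1434431733980802614925255351711680 /90303706181388172198791488787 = -15884.53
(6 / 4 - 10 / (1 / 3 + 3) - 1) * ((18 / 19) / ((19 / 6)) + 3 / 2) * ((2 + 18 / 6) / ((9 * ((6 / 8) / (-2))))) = 21650 / 3249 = 6.66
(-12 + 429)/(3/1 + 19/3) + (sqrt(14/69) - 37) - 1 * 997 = -27701/28 + sqrt(966)/69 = -988.87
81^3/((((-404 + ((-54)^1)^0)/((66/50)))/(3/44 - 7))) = 97253703/8060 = 12066.22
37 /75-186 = -13913 /75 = -185.51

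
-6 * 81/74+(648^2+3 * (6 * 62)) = 15577497/37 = 421013.43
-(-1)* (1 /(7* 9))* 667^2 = 444889 /63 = 7061.73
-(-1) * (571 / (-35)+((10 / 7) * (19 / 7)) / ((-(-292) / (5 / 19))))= -583437 / 35770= -16.31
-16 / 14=-8 / 7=-1.14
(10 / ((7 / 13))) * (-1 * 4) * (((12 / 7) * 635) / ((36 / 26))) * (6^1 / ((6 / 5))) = -42926000 / 147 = -292013.61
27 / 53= 0.51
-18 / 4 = -9 / 2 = -4.50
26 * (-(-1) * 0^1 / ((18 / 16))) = 0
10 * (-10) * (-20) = 2000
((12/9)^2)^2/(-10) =-128/405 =-0.32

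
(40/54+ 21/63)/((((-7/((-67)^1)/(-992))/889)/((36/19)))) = -979147648/57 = -17178028.91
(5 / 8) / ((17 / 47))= 235 / 136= 1.73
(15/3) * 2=10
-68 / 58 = -34 / 29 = -1.17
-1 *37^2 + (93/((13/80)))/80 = -17704/13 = -1361.85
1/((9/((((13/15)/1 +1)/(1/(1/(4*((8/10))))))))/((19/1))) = 133/108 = 1.23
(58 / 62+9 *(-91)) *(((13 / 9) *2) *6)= -1318720 / 93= -14179.78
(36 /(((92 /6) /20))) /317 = 0.15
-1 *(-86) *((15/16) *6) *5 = 9675/4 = 2418.75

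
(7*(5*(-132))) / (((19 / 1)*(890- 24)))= -2310 / 8227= -0.28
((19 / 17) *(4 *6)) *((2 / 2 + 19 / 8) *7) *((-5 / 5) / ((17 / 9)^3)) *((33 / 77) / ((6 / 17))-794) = 12452312169 / 167042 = 74546.00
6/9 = 2/3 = 0.67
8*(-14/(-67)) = 112/67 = 1.67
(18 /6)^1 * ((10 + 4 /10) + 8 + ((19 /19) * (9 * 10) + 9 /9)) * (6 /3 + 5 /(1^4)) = 11487 /5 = 2297.40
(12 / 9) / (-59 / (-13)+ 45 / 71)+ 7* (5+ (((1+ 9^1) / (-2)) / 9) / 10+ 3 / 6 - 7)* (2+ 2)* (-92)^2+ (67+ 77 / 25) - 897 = -198438946009 / 537075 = -369480.88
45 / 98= 0.46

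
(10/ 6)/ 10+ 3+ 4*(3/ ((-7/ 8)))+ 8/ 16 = -10.05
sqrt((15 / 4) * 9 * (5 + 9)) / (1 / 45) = 135 * sqrt(210) / 2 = 978.17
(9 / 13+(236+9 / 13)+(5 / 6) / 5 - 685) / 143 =-34901 / 11154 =-3.13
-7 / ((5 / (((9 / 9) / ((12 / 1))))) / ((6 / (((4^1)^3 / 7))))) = -49 / 640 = -0.08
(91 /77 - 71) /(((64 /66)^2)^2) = -323433 /4096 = -78.96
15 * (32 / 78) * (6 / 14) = 240 / 91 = 2.64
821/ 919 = 0.89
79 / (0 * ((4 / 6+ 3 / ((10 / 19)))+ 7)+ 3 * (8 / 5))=395 / 24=16.46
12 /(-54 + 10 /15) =-9 /40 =-0.22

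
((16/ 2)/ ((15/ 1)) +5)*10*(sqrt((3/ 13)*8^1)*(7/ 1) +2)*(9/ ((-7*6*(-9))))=166/ 63 +166*sqrt(78)/ 117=15.17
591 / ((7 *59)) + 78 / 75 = 25513 / 10325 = 2.47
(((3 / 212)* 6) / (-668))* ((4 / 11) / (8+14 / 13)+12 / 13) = -36567 / 298703548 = -0.00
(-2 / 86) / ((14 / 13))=-13 / 602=-0.02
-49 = -49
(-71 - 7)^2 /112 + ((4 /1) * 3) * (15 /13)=24813 /364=68.17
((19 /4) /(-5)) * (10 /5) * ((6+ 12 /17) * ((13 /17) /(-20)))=14079 /28900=0.49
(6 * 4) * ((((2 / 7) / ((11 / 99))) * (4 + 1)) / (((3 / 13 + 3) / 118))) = 552240 / 49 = 11270.20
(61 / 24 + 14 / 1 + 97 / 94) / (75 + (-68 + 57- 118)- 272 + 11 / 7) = -138761 / 2561688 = -0.05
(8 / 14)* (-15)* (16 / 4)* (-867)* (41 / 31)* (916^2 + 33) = 7158503203920 / 217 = 32988494027.28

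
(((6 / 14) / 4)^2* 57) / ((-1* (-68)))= 0.01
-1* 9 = -9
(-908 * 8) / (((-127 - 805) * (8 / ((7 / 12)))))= 1589 / 2796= 0.57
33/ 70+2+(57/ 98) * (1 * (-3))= 178/ 245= 0.73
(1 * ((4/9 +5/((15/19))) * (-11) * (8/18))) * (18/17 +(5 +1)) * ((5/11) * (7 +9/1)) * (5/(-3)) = 3904000/1377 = 2835.15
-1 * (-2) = 2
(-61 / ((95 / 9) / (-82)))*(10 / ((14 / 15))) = 675270 / 133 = 5077.22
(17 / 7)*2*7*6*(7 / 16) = 357 / 4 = 89.25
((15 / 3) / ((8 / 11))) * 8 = 55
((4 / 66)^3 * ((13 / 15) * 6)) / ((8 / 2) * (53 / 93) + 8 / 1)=1612 / 14314905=0.00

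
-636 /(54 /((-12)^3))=20352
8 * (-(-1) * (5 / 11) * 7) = 280 / 11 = 25.45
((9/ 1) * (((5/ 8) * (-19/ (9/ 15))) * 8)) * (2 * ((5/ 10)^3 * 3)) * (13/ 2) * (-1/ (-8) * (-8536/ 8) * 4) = 59298525/ 16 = 3706157.81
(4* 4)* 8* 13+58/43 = 71610/43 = 1665.35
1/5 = 0.20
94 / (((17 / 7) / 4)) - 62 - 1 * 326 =-3964 / 17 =-233.18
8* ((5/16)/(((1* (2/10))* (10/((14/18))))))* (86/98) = 215/252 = 0.85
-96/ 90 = -16/ 15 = -1.07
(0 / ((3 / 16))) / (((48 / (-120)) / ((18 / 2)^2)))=0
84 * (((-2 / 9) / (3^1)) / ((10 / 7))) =-196 / 45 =-4.36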